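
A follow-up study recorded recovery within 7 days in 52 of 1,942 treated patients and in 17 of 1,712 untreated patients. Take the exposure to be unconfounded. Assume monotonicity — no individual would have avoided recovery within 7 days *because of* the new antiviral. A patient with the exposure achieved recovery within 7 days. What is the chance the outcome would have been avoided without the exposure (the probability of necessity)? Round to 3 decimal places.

p₁ = P(outcome | exposed) = 52/1942 = 0.026777
p₀ = P(outcome | unexposed) = 17/1712 = 0.0099299
Under exogeneity and monotonicity, PN = (p₁ − p₀) / p₁.
PN = (0.026777 − 0.0099299) / 0.026777 = 0.016847 / 0.026777 ≈ 0.6292

PN ≈ 0.629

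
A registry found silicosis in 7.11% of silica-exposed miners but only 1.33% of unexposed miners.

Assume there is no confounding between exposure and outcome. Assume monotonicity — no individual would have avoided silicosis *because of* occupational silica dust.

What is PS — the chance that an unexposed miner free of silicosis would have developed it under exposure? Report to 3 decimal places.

PS ≈ 0.059

p₁ = 0.0711, p₀ = 0.0133.
Under exogeneity and monotonicity, PS = (p₁ − p₀) / (1 − p₀).
PS = (0.0711 − 0.0133) / (1 − 0.0133) = 0.0578 / 0.9867 ≈ 0.0586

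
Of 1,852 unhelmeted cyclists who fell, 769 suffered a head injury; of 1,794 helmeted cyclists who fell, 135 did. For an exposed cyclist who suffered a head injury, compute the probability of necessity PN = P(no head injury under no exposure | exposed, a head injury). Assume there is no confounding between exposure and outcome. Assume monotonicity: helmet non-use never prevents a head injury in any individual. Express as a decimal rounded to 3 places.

p₁ = P(outcome | exposed) = 769/1852 = 0.41523
p₀ = P(outcome | unexposed) = 135/1794 = 0.075251
Under exogeneity and monotonicity, PN = (p₁ − p₀) / p₁.
PN = (0.41523 − 0.075251) / 0.41523 = 0.33998 / 0.41523 ≈ 0.8188

PN ≈ 0.819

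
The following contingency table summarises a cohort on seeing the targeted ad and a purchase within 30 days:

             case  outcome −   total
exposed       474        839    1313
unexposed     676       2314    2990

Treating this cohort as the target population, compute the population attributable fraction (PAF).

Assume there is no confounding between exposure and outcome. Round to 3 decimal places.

p₁ = P(outcome | exposed) = 474/1313 = 0.36101
p₀ = P(outcome | unexposed) = 676/2990 = 0.22609
Exposure prevalence π = 1313/4303 = 0.30514; overall risk P(Y=1) = 0.26726.
Under exogeneity, PAF = [P(Y=1) − p₀]/P(Y=1).
PAF = (0.26726 − 0.22609) / 0.26726 ≈ 0.1540

PAF ≈ 0.154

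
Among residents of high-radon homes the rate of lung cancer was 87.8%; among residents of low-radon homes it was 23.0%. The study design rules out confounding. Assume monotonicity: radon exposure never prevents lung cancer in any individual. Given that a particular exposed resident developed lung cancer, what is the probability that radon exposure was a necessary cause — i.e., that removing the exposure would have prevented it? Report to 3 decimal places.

PN ≈ 0.738

p₁ = 0.878, p₀ = 0.23.
Under exogeneity and monotonicity, PN = (p₁ − p₀) / p₁.
PN = (0.878 − 0.23) / 0.878 = 0.648 / 0.878 ≈ 0.7380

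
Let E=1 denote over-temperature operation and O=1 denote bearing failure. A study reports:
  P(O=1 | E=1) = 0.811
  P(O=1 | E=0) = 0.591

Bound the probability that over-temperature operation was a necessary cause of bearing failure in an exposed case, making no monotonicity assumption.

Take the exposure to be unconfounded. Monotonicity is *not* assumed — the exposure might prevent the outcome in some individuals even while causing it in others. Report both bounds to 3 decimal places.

0.271 ≤ PN ≤ 0.504

Let p₁ = 0.811, p₀ = 0.591.
Under exogeneity alone the bounds on PN are max{0,(p₁−p₀)/p₁} ≤ PN ≤ min{1,(1−p₀)/p₁}.
  lower = (p₁ − p₀)/p₁ = 0.22 / 0.811 ≈ 0.2713
  upper = min{1, (1 − p₀)/p₁} = 0.409 / 0.811 ≈ 0.5043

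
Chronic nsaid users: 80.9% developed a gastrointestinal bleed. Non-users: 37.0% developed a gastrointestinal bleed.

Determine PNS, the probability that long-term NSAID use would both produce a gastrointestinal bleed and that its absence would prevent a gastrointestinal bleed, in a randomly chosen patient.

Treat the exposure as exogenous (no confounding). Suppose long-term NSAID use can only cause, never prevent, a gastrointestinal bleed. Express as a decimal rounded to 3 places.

p₁ = 0.809, p₀ = 0.37.
Under exogeneity and monotonicity, PNS = p₁ − p₀.
PNS = 0.809 − 0.37 = 0.439

PNS ≈ 0.439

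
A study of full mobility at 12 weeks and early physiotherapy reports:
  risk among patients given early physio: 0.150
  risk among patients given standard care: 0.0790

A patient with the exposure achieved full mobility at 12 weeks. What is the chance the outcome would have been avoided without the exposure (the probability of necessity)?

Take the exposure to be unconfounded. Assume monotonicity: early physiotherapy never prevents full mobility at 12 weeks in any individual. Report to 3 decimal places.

Let p₁ = 0.15, p₀ = 0.079.
Under exogeneity and monotonicity, PN = (p₁ − p₀) / p₁.
PN = (0.15 − 0.079) / 0.15 = 0.071 / 0.15 ≈ 0.4733

PN ≈ 0.473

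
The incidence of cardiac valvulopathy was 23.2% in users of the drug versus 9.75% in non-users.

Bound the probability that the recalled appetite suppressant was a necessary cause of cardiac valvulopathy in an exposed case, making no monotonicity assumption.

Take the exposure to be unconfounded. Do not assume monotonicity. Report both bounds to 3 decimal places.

0.580 ≤ PN ≤ 1.000

p₁ = 0.232, p₀ = 0.0975.
Under exogeneity alone the bounds on PN are max{0,(p₁−p₀)/p₁} ≤ PN ≤ min{1,(1−p₀)/p₁}.
  lower = (p₁ − p₀)/p₁ = 0.1345 / 0.232 ≈ 0.5797
  upper = min{1, (1 − p₀)/p₁} = 0.9025 / 0.232 ≈ 3.8901 → capped at 1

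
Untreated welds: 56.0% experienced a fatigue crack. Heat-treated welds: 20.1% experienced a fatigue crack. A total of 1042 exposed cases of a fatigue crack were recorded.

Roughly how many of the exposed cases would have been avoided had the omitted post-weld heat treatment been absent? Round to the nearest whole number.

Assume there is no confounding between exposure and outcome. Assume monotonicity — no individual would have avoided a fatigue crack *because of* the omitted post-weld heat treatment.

about 668 cases

p₁ = 0.56, p₀ = 0.201.
PN = (p₁ − p₀)/p₁ = (0.56 − 0.201) / 0.56 ≈ 0.64107.
Attributable cases ≈ PN × (exposed cases) = 0.64107 × 1042 ≈ 668.00.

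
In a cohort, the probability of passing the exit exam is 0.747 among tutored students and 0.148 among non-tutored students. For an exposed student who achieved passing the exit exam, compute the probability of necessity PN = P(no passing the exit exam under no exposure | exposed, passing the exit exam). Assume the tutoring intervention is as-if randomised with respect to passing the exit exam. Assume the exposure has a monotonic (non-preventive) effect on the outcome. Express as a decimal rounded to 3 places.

PN ≈ 0.802

Let p₁ = 0.747, p₀ = 0.148.
Under exogeneity and monotonicity, PN = (p₁ − p₀) / p₁.
PN = (0.747 − 0.148) / 0.747 = 0.599 / 0.747 ≈ 0.8019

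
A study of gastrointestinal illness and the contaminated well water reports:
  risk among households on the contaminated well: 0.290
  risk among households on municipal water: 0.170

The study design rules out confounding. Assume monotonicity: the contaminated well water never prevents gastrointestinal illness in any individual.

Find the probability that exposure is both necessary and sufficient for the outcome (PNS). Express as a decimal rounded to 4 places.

Let p₁ = 0.29, p₀ = 0.17.
Under exogeneity and monotonicity, PNS = p₁ − p₀.
PNS = 0.29 − 0.17 = 0.12

PNS ≈ 0.1200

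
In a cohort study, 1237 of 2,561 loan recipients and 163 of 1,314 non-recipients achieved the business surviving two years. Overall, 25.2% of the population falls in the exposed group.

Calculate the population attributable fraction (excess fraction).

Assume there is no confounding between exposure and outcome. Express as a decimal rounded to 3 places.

PAF ≈ 0.422

p₁ = P(outcome | exposed) = 1237/2561 = 0.48301
p₀ = P(outcome | unexposed) = 163/1314 = 0.12405
Overall risk P(Y=1) = π·p₁ + (1−π)·p₀ = 0.252×0.48301 + 0.748×0.12405 = 0.21451.
Under exogeneity, PAF = [P(Y=1) − p₀] / P(Y=1).
PAF = (0.21451 − 0.12405) / 0.21451 ≈ 0.4217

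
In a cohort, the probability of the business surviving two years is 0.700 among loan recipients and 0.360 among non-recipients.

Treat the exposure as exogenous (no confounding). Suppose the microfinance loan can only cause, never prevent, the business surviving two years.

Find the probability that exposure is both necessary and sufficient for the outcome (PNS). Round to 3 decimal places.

Let p₁ = 0.7, p₀ = 0.36.
Under exogeneity and monotonicity, PNS = p₁ − p₀.
PNS = 0.7 − 0.36 = 0.34

PNS ≈ 0.340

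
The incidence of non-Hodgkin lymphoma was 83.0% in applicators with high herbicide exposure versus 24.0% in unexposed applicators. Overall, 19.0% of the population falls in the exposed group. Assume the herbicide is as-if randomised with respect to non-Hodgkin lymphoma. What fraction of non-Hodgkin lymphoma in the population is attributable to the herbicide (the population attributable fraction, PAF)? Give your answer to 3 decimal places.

PAF ≈ 0.318

p₁ = 0.83, p₀ = 0.24.
Overall risk P(Y=1) = π·p₁ + (1−π)·p₀ = 0.19×0.83 + 0.81×0.24 = 0.3521.
Under exogeneity, PAF = [P(Y=1) − p₀] / P(Y=1).
PAF = (0.3521 − 0.24) / 0.3521 ≈ 0.3184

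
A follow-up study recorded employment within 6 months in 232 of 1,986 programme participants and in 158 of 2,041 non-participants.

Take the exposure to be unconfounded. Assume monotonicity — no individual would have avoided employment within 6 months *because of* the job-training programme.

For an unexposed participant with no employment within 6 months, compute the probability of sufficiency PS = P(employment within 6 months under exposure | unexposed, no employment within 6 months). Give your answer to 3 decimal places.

p₁ = P(outcome | exposed) = 232/1986 = 0.11682
p₀ = P(outcome | unexposed) = 158/2041 = 0.077413
Under exogeneity and monotonicity, PS = (p₁ − p₀) / (1 − p₀).
PS = (0.11682 − 0.077413) / (1 − 0.077413) = 0.039405 / 0.92259 ≈ 0.0427

PS ≈ 0.043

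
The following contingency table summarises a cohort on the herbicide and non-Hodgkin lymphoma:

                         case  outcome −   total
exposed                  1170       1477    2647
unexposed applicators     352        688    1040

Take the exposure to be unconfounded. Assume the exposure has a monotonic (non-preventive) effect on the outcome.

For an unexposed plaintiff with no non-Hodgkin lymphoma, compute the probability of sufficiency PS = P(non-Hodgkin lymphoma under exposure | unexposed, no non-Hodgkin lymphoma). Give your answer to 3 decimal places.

p₁ = P(outcome | exposed) = 1170/2647 = 0.44201
p₀ = P(outcome | unexposed) = 352/1040 = 0.33846
Under exogeneity and monotonicity, PS = (p₁ − p₀) / (1 − p₀).
PS = (0.44201 − 0.33846) / (1 − 0.33846) = 0.10355 / 0.66154 ≈ 0.1565

PS ≈ 0.157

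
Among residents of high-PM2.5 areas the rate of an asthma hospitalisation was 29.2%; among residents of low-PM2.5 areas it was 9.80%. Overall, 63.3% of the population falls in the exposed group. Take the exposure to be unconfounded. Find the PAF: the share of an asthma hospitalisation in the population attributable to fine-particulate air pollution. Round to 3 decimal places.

PAF ≈ 0.556

p₁ = 0.292, p₀ = 0.098.
Overall risk P(Y=1) = π·p₁ + (1−π)·p₀ = 0.633×0.292 + 0.367×0.098 = 0.2208.
Under exogeneity, PAF = [P(Y=1) − p₀] / P(Y=1).
PAF = (0.2208 − 0.098) / 0.2208 ≈ 0.5562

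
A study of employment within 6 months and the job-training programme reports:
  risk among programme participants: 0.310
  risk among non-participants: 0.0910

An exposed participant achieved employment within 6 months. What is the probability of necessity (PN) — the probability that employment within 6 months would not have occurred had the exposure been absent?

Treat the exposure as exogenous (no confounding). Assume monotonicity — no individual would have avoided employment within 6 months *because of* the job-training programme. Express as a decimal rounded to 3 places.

Let p₁ = 0.31, p₀ = 0.091.
Under exogeneity and monotonicity, PN = (p₁ − p₀) / p₁.
PN = (0.31 − 0.091) / 0.31 = 0.219 / 0.31 ≈ 0.7065

PN ≈ 0.706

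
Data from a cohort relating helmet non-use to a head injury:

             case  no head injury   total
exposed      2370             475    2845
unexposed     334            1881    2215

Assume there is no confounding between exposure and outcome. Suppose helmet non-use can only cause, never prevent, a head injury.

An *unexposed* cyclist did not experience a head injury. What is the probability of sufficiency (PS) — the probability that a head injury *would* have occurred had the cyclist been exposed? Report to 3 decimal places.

p₁ = P(outcome | exposed) = 2370/2845 = 0.83304
p₀ = P(outcome | unexposed) = 334/2215 = 0.15079
Under exogeneity and monotonicity, PS = (p₁ − p₀)/(1 − p₀).
PS = (0.83304 − 0.15079) / 0.84921 ≈ 0.8034

PS ≈ 0.803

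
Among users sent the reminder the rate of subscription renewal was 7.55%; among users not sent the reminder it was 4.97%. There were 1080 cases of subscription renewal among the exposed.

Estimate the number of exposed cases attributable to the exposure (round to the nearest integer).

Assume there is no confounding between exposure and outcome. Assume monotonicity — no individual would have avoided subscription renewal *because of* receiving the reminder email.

about 369 cases

p₁ = 0.0755, p₀ = 0.0497.
PN = (p₁ − p₀)/p₁ = (0.0755 − 0.0497) / 0.0755 ≈ 0.34172.
Attributable cases ≈ PN × (exposed cases) = 0.34172 × 1080 ≈ 369.06.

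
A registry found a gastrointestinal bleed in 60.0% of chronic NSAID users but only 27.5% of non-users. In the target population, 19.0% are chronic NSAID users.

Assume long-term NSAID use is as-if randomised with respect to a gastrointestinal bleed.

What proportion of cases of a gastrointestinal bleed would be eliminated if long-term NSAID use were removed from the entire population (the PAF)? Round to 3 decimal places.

PAF ≈ 0.183

p₁ = 0.6, p₀ = 0.275.
Overall risk P(Y=1) = π·p₁ + (1−π)·p₀ = 0.19×0.6 + 0.81×0.275 = 0.33675.
Under exogeneity, PAF = [P(Y=1) − p₀] / P(Y=1).
PAF = (0.33675 − 0.275) / 0.33675 ≈ 0.1834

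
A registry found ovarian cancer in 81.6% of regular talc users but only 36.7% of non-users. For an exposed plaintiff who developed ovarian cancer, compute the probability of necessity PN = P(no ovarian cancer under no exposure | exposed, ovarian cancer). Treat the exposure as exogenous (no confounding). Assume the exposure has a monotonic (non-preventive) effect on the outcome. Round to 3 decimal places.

p₁ = 0.816, p₀ = 0.367.
Under exogeneity and monotonicity, PN = (p₁ − p₀) / p₁.
PN = (0.816 − 0.367) / 0.816 = 0.449 / 0.816 ≈ 0.5502

PN ≈ 0.550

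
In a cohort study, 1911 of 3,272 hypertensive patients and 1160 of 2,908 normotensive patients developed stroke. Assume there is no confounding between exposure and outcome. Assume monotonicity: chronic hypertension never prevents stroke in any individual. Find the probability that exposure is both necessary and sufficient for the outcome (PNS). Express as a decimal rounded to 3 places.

p₁ = P(outcome | exposed) = 1911/3272 = 0.58405
p₀ = P(outcome | unexposed) = 1160/2908 = 0.3989
Under exogeneity and monotonicity, PNS = p₁ − p₀.
PNS = 0.58405 − 0.3989 = 0.18515

PNS ≈ 0.185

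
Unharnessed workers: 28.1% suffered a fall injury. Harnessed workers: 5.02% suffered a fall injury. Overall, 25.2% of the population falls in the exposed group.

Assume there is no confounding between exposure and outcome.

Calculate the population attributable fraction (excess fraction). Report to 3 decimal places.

PAF ≈ 0.537

p₁ = 0.281, p₀ = 0.0502.
Overall risk P(Y=1) = π·p₁ + (1−π)·p₀ = 0.252×0.281 + 0.748×0.0502 = 0.10836.
Under exogeneity, PAF = [P(Y=1) − p₀] / P(Y=1).
PAF = (0.10836 − 0.0502) / 0.10836 ≈ 0.5367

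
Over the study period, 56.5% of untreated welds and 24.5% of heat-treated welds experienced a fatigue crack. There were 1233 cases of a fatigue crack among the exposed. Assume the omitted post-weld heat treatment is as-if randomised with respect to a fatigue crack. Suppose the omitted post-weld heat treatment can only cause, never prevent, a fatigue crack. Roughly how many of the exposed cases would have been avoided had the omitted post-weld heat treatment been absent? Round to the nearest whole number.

about 698 cases

p₁ = 0.565, p₀ = 0.245.
PN = (p₁ − p₀)/p₁ = (0.565 − 0.245) / 0.565 ≈ 0.56637.
Attributable cases ≈ PN × (exposed cases) = 0.56637 × 1233 ≈ 698.34.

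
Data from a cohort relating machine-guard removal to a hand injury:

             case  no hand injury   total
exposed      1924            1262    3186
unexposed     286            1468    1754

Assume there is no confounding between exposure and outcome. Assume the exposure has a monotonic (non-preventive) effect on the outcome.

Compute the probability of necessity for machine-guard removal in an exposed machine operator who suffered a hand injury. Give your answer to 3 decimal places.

PN ≈ 0.730

p₁ = P(outcome | exposed) = 1924/3186 = 0.60389
p₀ = P(outcome | unexposed) = 286/1754 = 0.16306
Under exogeneity and monotonicity, PN = (p₁ − p₀)/p₁.
PN = (0.60389 − 0.16306) / 0.60389 ≈ 0.7300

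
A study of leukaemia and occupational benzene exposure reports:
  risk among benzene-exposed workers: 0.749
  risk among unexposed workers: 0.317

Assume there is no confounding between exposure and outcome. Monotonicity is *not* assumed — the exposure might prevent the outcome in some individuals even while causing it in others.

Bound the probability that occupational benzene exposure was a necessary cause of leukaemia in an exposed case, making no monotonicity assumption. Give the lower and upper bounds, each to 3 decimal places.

Let p₁ = 0.749, p₀ = 0.317.
Under exogeneity alone the bounds on PN are max{0,(p₁−p₀)/p₁} ≤ PN ≤ min{1,(1−p₀)/p₁}.
  lower = (p₁ − p₀)/p₁ = 0.432 / 0.749 ≈ 0.5768
  upper = min{1, (1 − p₀)/p₁} = 0.683 / 0.749 ≈ 0.9119

0.577 ≤ PN ≤ 0.912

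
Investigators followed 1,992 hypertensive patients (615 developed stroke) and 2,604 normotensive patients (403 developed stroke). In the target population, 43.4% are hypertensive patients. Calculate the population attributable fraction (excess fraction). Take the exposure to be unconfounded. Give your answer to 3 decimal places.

p₁ = P(outcome | exposed) = 615/1992 = 0.30873
p₀ = P(outcome | unexposed) = 403/2604 = 0.15476
Overall risk P(Y=1) = π·p₁ + (1−π)·p₀ = 0.434×0.30873 + 0.566×0.15476 = 0.22159.
Under exogeneity, PAF = [P(Y=1) − p₀] / P(Y=1).
PAF = (0.22159 − 0.15476) / 0.22159 ≈ 0.3016

PAF ≈ 0.302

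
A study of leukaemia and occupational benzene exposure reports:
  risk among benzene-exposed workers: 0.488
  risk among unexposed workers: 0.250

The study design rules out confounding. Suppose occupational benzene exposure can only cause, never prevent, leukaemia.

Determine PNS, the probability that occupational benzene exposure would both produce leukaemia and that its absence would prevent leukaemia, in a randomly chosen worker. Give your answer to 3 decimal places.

Let p₁ = 0.488, p₀ = 0.25.
Under exogeneity and monotonicity, PNS = p₁ − p₀.
PNS = 0.488 − 0.25 = 0.238

PNS ≈ 0.238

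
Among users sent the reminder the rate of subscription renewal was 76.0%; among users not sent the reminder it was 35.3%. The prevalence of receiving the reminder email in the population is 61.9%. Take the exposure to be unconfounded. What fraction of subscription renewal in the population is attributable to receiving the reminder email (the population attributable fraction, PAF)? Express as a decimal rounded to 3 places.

PAF ≈ 0.416

p₁ = 0.76, p₀ = 0.353.
Overall risk P(Y=1) = π·p₁ + (1−π)·p₀ = 0.619×0.76 + 0.381×0.353 = 0.60493.
Under exogeneity, PAF = [P(Y=1) − p₀] / P(Y=1).
PAF = (0.60493 − 0.353) / 0.60493 ≈ 0.4165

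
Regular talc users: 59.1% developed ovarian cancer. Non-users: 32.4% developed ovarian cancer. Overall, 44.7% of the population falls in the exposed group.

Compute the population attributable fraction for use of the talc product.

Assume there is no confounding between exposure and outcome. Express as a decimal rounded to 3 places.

PAF ≈ 0.269

p₁ = 0.591, p₀ = 0.324.
Overall risk P(Y=1) = π·p₁ + (1−π)·p₀ = 0.447×0.591 + 0.553×0.324 = 0.44335.
Under exogeneity, PAF = [P(Y=1) − p₀] / P(Y=1).
PAF = (0.44335 − 0.324) / 0.44335 ≈ 0.2692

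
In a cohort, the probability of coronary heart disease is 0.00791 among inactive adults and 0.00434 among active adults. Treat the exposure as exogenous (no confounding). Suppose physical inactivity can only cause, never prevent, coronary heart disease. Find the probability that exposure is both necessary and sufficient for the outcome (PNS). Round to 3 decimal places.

PNS ≈ 0.004

Let p₁ = 0.00791, p₀ = 0.00434.
Under exogeneity and monotonicity, PNS = p₁ − p₀.
PNS = 0.00791 − 0.00434 = 0.00357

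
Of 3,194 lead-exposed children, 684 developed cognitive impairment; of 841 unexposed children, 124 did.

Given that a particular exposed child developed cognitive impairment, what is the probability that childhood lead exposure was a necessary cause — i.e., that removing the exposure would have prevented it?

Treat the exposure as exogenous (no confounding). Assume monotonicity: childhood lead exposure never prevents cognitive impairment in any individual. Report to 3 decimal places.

PN ≈ 0.311

p₁ = P(outcome | exposed) = 684/3194 = 0.21415
p₀ = P(outcome | unexposed) = 124/841 = 0.14744
Under exogeneity and monotonicity, PN = (p₁ − p₀) / p₁.
PN = (0.21415 − 0.14744) / 0.21415 = 0.066708 / 0.21415 ≈ 0.3115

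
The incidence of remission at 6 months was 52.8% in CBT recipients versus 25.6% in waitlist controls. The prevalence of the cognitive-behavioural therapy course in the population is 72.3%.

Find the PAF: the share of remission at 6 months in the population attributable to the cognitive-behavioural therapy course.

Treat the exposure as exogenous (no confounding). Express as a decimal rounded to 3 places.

PAF ≈ 0.434

p₁ = 0.528, p₀ = 0.256.
Overall risk P(Y=1) = π·p₁ + (1−π)·p₀ = 0.723×0.528 + 0.277×0.256 = 0.45266.
Under exogeneity, PAF = [P(Y=1) − p₀] / P(Y=1).
PAF = (0.45266 − 0.256) / 0.45266 ≈ 0.4344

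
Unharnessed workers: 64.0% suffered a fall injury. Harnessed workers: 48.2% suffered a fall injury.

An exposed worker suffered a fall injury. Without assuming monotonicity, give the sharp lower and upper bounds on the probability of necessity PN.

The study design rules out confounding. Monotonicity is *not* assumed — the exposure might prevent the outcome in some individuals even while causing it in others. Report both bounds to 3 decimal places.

0.247 ≤ PN ≤ 0.809

p₁ = 0.64, p₀ = 0.482.
Under exogeneity alone the bounds on PN are max{0,(p₁−p₀)/p₁} ≤ PN ≤ min{1,(1−p₀)/p₁}.
  lower = (p₁ − p₀)/p₁ = 0.158 / 0.64 ≈ 0.2469
  upper = min{1, (1 − p₀)/p₁} = 0.518 / 0.64 ≈ 0.8094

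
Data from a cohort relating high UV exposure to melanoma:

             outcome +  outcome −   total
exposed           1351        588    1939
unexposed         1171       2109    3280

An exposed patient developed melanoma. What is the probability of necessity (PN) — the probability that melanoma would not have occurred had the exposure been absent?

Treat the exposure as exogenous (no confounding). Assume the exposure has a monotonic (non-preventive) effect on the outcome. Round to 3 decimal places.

PN ≈ 0.488

p₁ = P(outcome | exposed) = 1351/1939 = 0.69675
p₀ = P(outcome | unexposed) = 1171/3280 = 0.35701
Under exogeneity and monotonicity, PN = (p₁ − p₀) / p₁.
PN = (0.69675 − 0.35701) / 0.69675 = 0.33974 / 0.69675 ≈ 0.4876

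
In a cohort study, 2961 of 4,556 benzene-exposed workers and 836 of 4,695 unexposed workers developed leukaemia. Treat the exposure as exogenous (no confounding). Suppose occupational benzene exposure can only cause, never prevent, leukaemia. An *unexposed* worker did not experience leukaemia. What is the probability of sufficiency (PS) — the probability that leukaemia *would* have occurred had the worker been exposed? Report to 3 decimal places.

p₁ = P(outcome | exposed) = 2961/4556 = 0.64991
p₀ = P(outcome | unexposed) = 836/4695 = 0.17806
Under exogeneity and monotonicity, PS = (p₁ − p₀) / (1 − p₀).
PS = (0.64991 − 0.17806) / (1 − 0.17806) = 0.47185 / 0.82194 ≈ 0.5741

PS ≈ 0.574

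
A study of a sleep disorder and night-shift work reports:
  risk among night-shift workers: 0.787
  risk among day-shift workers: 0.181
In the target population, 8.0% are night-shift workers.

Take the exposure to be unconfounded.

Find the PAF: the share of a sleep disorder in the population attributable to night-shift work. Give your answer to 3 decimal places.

Let p₁ = 0.787, p₀ = 0.181.
Overall risk P(Y=1) = π·p₁ + (1−π)·p₀ = 0.08×0.787 + 0.92×0.181 = 0.22948.
Under exogeneity, PAF = [P(Y=1) − p₀] / P(Y=1).
PAF = (0.22948 − 0.181) / 0.22948 ≈ 0.2113

PAF ≈ 0.211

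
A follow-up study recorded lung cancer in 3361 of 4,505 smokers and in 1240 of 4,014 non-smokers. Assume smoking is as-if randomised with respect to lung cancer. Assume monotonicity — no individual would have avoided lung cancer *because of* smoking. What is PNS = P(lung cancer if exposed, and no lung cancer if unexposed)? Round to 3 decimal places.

PNS ≈ 0.437

p₁ = P(outcome | exposed) = 3361/4505 = 0.74606
p₀ = P(outcome | unexposed) = 1240/4014 = 0.30892
Under exogeneity and monotonicity, PNS = p₁ − p₀.
PNS = 0.74606 − 0.30892 = 0.43714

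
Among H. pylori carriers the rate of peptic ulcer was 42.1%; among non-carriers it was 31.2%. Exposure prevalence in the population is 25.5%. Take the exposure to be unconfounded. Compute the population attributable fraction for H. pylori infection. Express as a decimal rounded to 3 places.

PAF ≈ 0.082

p₁ = 0.421, p₀ = 0.312.
Overall risk P(Y=1) = π·p₁ + (1−π)·p₀ = 0.255×0.421 + 0.745×0.312 = 0.3398.
Under exogeneity, PAF = [P(Y=1) − p₀] / P(Y=1).
PAF = (0.3398 − 0.312) / 0.3398 ≈ 0.0818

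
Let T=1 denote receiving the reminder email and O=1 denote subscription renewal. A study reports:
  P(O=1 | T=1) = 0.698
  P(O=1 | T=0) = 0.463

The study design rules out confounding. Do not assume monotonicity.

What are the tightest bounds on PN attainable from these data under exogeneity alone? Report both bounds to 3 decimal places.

Let p₁ = 0.698, p₀ = 0.463.
Under exogeneity alone the bounds on PN are max{0,(p₁−p₀)/p₁} ≤ PN ≤ min{1,(1−p₀)/p₁}.
  lower = (p₁ − p₀)/p₁ = 0.235 / 0.698 ≈ 0.3367
  upper = min{1, (1 − p₀)/p₁} = 0.537 / 0.698 ≈ 0.7693

0.337 ≤ PN ≤ 0.769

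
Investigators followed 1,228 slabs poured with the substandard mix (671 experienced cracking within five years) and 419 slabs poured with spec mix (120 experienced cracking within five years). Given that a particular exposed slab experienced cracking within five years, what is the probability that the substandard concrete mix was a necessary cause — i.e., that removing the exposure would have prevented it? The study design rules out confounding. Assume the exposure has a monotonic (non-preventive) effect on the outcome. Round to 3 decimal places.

p₁ = P(outcome | exposed) = 671/1228 = 0.54642
p₀ = P(outcome | unexposed) = 120/419 = 0.2864
Under exogeneity and monotonicity, PN = (p₁ − p₀) / p₁.
PN = (0.54642 − 0.2864) / 0.54642 = 0.26002 / 0.54642 ≈ 0.4759

PN ≈ 0.476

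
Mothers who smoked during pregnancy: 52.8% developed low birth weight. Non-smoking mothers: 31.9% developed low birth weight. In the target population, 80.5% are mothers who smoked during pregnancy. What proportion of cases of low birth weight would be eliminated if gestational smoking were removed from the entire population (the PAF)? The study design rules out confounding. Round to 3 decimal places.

PAF ≈ 0.345

p₁ = 0.528, p₀ = 0.319.
Overall risk P(Y=1) = π·p₁ + (1−π)·p₀ = 0.805×0.528 + 0.195×0.319 = 0.48725.
Under exogeneity, PAF = [P(Y=1) − p₀] / P(Y=1).
PAF = (0.48725 − 0.319) / 0.48725 ≈ 0.3453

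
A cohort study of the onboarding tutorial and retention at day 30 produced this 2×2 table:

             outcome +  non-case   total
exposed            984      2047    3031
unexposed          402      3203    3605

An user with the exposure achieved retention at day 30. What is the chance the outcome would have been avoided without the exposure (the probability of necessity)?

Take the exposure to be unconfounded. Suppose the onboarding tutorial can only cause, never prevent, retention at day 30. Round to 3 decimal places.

PN ≈ 0.657

p₁ = P(outcome | exposed) = 984/3031 = 0.32465
p₀ = P(outcome | unexposed) = 402/3605 = 0.11151
Under exogeneity and monotonicity, PN = (p₁ − p₀)/p₁.
PN = (0.32465 − 0.11151) / 0.32465 ≈ 0.6565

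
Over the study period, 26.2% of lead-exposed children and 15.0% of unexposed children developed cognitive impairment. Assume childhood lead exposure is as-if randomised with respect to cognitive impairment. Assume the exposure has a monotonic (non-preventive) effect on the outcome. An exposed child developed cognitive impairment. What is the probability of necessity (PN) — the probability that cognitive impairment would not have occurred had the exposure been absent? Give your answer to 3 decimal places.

PN ≈ 0.427

p₁ = 0.262, p₀ = 0.15.
Under exogeneity and monotonicity, PN = (p₁ − p₀) / p₁.
PN = (0.262 − 0.15) / 0.262 = 0.112 / 0.262 ≈ 0.4275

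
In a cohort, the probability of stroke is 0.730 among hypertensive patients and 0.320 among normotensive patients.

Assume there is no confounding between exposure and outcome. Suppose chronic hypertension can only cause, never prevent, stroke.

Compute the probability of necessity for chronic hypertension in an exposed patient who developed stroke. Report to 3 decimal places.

PN ≈ 0.562

Let p₁ = 0.73, p₀ = 0.32.
Under exogeneity and monotonicity, PN = (p₁ − p₀) / p₁.
PN = (0.73 − 0.32) / 0.73 = 0.41 / 0.73 ≈ 0.5616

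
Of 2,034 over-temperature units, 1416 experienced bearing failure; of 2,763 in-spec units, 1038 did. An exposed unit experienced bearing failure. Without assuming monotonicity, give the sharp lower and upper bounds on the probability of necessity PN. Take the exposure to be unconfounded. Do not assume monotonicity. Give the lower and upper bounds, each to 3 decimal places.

0.460 ≤ PN ≤ 0.897

p₁ = P(outcome | exposed) = 1416/2034 = 0.69617
p₀ = P(outcome | unexposed) = 1038/2763 = 0.37568
Under exogeneity alone the bounds on PN are max{0,(p₁−p₀)/p₁} ≤ PN ≤ min{1,(1−p₀)/p₁}.
  lower = (p₁ − p₀)/p₁ = 0.32049 / 0.69617 ≈ 0.4604
  upper = min{1, (1 − p₀)/p₁} = 0.62432 / 0.69617 ≈ 0.8968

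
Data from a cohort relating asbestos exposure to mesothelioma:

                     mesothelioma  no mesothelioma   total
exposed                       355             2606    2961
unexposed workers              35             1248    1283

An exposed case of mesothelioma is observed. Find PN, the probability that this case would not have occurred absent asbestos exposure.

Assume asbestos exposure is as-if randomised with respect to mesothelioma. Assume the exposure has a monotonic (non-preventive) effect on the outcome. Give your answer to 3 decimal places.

p₁ = P(outcome | exposed) = 355/2961 = 0.11989
p₀ = P(outcome | unexposed) = 35/1283 = 0.02728
Under exogeneity and monotonicity, PN = (p₁ − p₀)/p₁.
PN = (0.11989 − 0.02728) / 0.11989 ≈ 0.7725

PN ≈ 0.772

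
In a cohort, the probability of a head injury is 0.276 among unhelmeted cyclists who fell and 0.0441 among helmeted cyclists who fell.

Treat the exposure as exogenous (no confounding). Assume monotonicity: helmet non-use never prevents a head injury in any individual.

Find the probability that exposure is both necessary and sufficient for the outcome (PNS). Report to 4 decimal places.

PNS ≈ 0.2319

Let p₁ = 0.276, p₀ = 0.0441.
Under exogeneity and monotonicity, PNS = p₁ − p₀.
PNS = 0.276 − 0.0441 = 0.2319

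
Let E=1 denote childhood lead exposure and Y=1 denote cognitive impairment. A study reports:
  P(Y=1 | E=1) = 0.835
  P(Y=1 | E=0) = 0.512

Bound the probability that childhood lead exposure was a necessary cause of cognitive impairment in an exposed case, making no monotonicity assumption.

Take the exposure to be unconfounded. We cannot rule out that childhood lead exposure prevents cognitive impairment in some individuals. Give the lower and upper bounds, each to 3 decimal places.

0.387 ≤ PN ≤ 0.584

Let p₁ = 0.835, p₀ = 0.512.
Under exogeneity alone the bounds on PN are max{0,(p₁−p₀)/p₁} ≤ PN ≤ min{1,(1−p₀)/p₁}.
  lower = (p₁ − p₀)/p₁ = 0.323 / 0.835 ≈ 0.3868
  upper = min{1, (1 − p₀)/p₁} = 0.488 / 0.835 ≈ 0.5844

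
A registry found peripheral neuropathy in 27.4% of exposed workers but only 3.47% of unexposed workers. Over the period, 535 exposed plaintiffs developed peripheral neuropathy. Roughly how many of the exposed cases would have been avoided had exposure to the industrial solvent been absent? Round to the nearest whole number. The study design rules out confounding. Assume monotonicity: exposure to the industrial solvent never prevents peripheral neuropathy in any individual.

about 467 cases

p₁ = 0.274, p₀ = 0.0347.
PN = (p₁ − p₀)/p₁ = (0.274 − 0.0347) / 0.274 ≈ 0.87336.
Attributable cases ≈ PN × (exposed cases) = 0.87336 × 535 ≈ 467.25.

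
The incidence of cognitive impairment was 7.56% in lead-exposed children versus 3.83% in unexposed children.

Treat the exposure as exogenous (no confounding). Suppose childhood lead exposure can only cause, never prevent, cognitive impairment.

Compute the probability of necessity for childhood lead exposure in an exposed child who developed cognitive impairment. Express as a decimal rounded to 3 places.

p₁ = 0.0756, p₀ = 0.0383.
Under exogeneity and monotonicity, PN = (p₁ − p₀) / p₁.
PN = (0.0756 − 0.0383) / 0.0756 = 0.0373 / 0.0756 ≈ 0.4934

PN ≈ 0.493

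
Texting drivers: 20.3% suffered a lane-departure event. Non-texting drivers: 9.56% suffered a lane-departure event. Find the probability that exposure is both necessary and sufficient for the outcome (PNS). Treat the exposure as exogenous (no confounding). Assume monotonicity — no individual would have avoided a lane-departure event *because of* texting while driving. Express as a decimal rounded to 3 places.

PNS ≈ 0.107

p₁ = 0.203, p₀ = 0.0956.
Under exogeneity and monotonicity, PNS = p₁ − p₀.
PNS = 0.203 − 0.0956 = 0.1074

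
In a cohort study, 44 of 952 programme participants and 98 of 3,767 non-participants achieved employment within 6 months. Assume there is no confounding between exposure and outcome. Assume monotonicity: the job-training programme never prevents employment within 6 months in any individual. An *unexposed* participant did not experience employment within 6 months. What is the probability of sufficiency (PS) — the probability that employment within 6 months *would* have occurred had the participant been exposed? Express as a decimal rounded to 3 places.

PS ≈ 0.021

p₁ = P(outcome | exposed) = 44/952 = 0.046218
p₀ = P(outcome | unexposed) = 98/3767 = 0.026015
Under exogeneity and monotonicity, PS = (p₁ − p₀) / (1 − p₀).
PS = (0.046218 − 0.026015) / (1 − 0.026015) = 0.020203 / 0.97398 ≈ 0.0207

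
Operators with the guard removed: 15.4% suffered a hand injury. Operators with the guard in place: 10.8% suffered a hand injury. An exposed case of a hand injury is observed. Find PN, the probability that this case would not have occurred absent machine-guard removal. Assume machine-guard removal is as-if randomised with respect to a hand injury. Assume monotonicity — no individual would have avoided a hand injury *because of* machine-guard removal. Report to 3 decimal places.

p₁ = 0.154, p₀ = 0.108.
Under exogeneity and monotonicity, PN = (p₁ − p₀) / p₁.
PN = (0.154 − 0.108) / 0.154 = 0.046 / 0.154 ≈ 0.2987

PN ≈ 0.299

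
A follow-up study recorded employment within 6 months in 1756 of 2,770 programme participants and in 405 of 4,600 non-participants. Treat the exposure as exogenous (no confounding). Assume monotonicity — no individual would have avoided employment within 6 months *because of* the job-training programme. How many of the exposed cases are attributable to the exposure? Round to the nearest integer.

about 1512 cases

p₁ = P(outcome | exposed) = 1756/2770 = 0.63394
p₀ = P(outcome | unexposed) = 405/4600 = 0.088043
PN = (p₁ − p₀)/p₁ = (0.63394 − 0.088043) / 0.63394 ≈ 0.86112.
Attributable cases ≈ PN × (exposed cases) = 0.86112 × 1756 ≈ 1512.12.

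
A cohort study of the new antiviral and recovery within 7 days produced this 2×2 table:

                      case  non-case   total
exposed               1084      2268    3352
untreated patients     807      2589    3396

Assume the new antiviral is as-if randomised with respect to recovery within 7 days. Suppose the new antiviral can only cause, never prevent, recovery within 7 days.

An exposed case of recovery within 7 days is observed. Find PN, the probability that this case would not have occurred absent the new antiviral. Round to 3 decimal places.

p₁ = P(outcome | exposed) = 1084/3352 = 0.32339
p₀ = P(outcome | unexposed) = 807/3396 = 0.23763
Under exogeneity and monotonicity, PN = (p₁ − p₀) / p₁.
PN = (0.32339 − 0.23763) / 0.32339 = 0.085757 / 0.32339 ≈ 0.2652

PN ≈ 0.265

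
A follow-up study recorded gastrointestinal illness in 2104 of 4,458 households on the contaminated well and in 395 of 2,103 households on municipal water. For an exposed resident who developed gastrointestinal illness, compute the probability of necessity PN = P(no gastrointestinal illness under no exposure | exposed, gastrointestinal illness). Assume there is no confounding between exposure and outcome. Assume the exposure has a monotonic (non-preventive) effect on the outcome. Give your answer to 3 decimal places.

p₁ = P(outcome | exposed) = 2104/4458 = 0.47196
p₀ = P(outcome | unexposed) = 395/2103 = 0.18783
Under exogeneity and monotonicity, PN = (p₁ − p₀) / p₁.
PN = (0.47196 − 0.18783) / 0.47196 = 0.28413 / 0.47196 ≈ 0.6020

PN ≈ 0.602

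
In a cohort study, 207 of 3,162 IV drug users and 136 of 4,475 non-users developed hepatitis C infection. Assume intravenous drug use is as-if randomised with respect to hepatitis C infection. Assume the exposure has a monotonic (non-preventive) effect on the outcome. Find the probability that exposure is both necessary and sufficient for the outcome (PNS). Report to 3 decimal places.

PNS ≈ 0.035

p₁ = P(outcome | exposed) = 207/3162 = 0.065465
p₀ = P(outcome | unexposed) = 136/4475 = 0.030391
Under exogeneity and monotonicity, PNS = p₁ − p₀.
PNS = 0.065465 − 0.030391 = 0.035074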